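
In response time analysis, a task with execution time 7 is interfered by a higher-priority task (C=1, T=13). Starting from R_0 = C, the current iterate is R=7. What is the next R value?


R_next = C + ceil(R_prev / T_hp) * C_hp
ceil(7 / 13) = ceil(0.5385) = 1
Interference = 1 * 1 = 1
R_next = 7 + 1 = 8

8


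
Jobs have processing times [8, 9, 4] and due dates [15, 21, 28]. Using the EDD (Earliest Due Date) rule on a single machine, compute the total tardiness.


Sort by due date (EDD order): [(8, 15), (9, 21), (4, 28)]
Compute completion times and tardiness:
  Job 1: p=8, d=15, C=8, tardiness=max(0,8-15)=0
  Job 2: p=9, d=21, C=17, tardiness=max(0,17-21)=0
  Job 3: p=4, d=28, C=21, tardiness=max(0,21-28)=0
Total tardiness = 0

0


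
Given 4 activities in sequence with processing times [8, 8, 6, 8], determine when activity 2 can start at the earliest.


Activity 2 starts after activities 1 through 1 complete.
Predecessor durations: [8]
ES = 8 = 8

8


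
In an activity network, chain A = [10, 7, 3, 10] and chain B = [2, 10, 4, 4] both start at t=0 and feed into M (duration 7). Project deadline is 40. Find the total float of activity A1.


Forward pass: ES(A1) = sum of predecessors on chain A = 0
EF = ES + duration = 0 + 10 = 10
Backward pass: LF(M) = deadline = 40; LS(M) = 40 - 7 = 33
LF(A1) = LS(M) - sum(successors on chain A) = 33 - 20 = 13
LS = LF - duration = 13 - 10 = 3
Total float = LS - ES = 3 - 0 = 3

3


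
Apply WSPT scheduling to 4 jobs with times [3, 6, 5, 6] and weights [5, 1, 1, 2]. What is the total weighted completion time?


Compute p/w ratios and sort ascending (WSPT): [(3, 5), (6, 2), (5, 1), (6, 1)]
Compute weighted completion times:
  Job (p=3,w=5): C=3, w*C=5*3=15
  Job (p=6,w=2): C=9, w*C=2*9=18
  Job (p=5,w=1): C=14, w*C=1*14=14
  Job (p=6,w=1): C=20, w*C=1*20=20
Total weighted completion time = 67

67


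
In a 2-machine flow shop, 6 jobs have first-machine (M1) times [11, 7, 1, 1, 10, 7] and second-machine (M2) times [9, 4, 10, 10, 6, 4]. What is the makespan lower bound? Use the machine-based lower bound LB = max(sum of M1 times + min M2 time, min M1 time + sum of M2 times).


LB1 = sum(M1 times) + min(M2 times) = 37 + 4 = 41
LB2 = min(M1 times) + sum(M2 times) = 1 + 43 = 44
Lower bound = max(LB1, LB2) = max(41, 44) = 44

44


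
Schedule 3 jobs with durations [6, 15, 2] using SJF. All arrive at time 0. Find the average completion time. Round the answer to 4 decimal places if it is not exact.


SJF order (ascending): [2, 6, 15]
Completion times:
  Job 1: burst=2, C=2
  Job 2: burst=6, C=8
  Job 3: burst=15, C=23
Average completion = 33/3 = 11.0

11.0


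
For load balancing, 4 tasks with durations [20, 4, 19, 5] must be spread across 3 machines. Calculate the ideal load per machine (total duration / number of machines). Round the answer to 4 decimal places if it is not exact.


Total processing time = 20 + 4 + 19 + 5 = 48
Number of machines = 3
Ideal balanced load = 48 / 3 = 16.0

16.0


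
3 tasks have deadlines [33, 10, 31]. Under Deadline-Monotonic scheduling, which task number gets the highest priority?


Sort tasks by relative deadline (ascending):
  Task 2: deadline = 10
  Task 3: deadline = 31
  Task 1: deadline = 33
Priority order (highest first): [2, 3, 1]
Highest priority task = 2

2


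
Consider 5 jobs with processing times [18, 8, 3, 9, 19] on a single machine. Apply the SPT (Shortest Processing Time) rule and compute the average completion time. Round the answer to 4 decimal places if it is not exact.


Sort jobs by processing time (SPT order): [3, 8, 9, 18, 19]
Compute completion times sequentially:
  Job 1: processing = 3, completes at 3
  Job 2: processing = 8, completes at 11
  Job 3: processing = 9, completes at 20
  Job 4: processing = 18, completes at 38
  Job 5: processing = 19, completes at 57
Sum of completion times = 129
Average completion time = 129/5 = 25.8

25.8


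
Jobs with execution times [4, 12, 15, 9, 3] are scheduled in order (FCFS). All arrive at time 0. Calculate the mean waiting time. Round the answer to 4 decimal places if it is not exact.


FCFS order (as given): [4, 12, 15, 9, 3]
Waiting times:
  Job 1: wait = 0
  Job 2: wait = 4
  Job 3: wait = 16
  Job 4: wait = 31
  Job 5: wait = 40
Sum of waiting times = 91
Average waiting time = 91/5 = 18.2

18.2


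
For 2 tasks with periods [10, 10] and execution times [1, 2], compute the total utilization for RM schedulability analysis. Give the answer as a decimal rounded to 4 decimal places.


Compute individual utilizations (exact fractions):
  Task 1: C/T = 1/10 (approx. 0.1)
  Task 2: C/T = 2/10 = 1/5 (approx. 0.2)
Total utilization U = 1/10 + 1/5 = 3/10
Rounded to 4 decimal places: U = 0.3000
RM (Liu & Layland) bound for 2 tasks = 0.828427; compare with U = 3/10 (approx. 0.300000)
U <= bound, so schedulable by RM sufficient condition.

0.3000


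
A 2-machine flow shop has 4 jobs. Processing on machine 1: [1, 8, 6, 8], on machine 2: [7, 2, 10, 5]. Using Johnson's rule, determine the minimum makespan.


Apply Johnson's rule:
  Group 1 (a <= b): [(1, 1, 7), (3, 6, 10)]
  Group 2 (a > b): [(4, 8, 5), (2, 8, 2)]
Optimal job order: [1, 3, 4, 2]
Schedule:
  Job 1: M1 done at 1, M2 done at 8
  Job 3: M1 done at 7, M2 done at 18
  Job 4: M1 done at 15, M2 done at 23
  Job 2: M1 done at 23, M2 done at 25
Makespan = 25

25


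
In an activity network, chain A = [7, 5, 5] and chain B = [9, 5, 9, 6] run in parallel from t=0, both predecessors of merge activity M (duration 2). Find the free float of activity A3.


ES(A3) = sum of predecessors on chain A = 12
EF(A3) = ES + duration = 12 + 5 = 17
Successor of A3 is M. ES(M) = max(sum(A), sum(B)) = max(17, 29) = 29
Free float = ES(successor) - EF(current) = 29 - 17 = 12

12


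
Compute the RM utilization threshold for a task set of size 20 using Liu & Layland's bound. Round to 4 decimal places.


Compute 2^(1/20) = 1.0352649238
Subtract 1: 1.0352649238 - 1 = 0.0352649238
Multiply by n: 20 * 0.0352649238 = 0.7052984760
Round to 4 dp: 0.7053

0.7053


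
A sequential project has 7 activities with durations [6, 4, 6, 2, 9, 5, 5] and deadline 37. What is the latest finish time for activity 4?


LF(activity 4) = deadline - sum of successor durations
Successors: activities 5 through 7 with durations [9, 5, 5]
Sum of successor durations = 19
LF = 37 - 19 = 18

18


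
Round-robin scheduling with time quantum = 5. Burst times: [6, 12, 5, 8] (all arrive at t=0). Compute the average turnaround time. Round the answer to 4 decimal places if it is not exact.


Time quantum = 5
Execution trace:
  J1 runs 5 units, time = 5
  J2 runs 5 units, time = 10
  J3 runs 5 units, time = 15
  J4 runs 5 units, time = 20
  J1 runs 1 units, time = 21
  J2 runs 5 units, time = 26
  J4 runs 3 units, time = 29
  J2 runs 2 units, time = 31
Finish times: [21, 31, 15, 29]
Average turnaround = 96/4 = 24.0

24.0


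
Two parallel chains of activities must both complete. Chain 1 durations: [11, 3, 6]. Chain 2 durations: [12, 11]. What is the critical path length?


Path A total = 11 + 3 + 6 = 20
Path B total = 12 + 11 = 23
Critical path = longest path = max(20, 23) = 23

23


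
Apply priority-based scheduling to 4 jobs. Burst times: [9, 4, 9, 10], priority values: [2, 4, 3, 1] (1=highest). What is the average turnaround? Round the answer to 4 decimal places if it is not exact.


Sort by priority (ascending = highest first):
Order: [(1, 10), (2, 9), (3, 9), (4, 4)]
Completion times:
  Priority 1, burst=10, C=10
  Priority 2, burst=9, C=19
  Priority 3, burst=9, C=28
  Priority 4, burst=4, C=32
Average turnaround = 89/4 = 22.25

22.25


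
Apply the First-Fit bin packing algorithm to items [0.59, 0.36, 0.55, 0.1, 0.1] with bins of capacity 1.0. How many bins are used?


Place items sequentially using First-Fit:
  Item 0.59 -> new Bin 1
  Item 0.36 -> Bin 1 (now 0.95)
  Item 0.55 -> new Bin 2
  Item 0.1 -> Bin 2 (now 0.65)
  Item 0.1 -> Bin 2 (now 0.75)
Total bins used = 2

2


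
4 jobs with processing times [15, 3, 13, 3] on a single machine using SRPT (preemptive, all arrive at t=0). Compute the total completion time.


Since all jobs arrive at t=0, SRPT equals SPT ordering.
SPT order: [3, 3, 13, 15]
Completion times:
  Job 1: p=3, C=3
  Job 2: p=3, C=6
  Job 3: p=13, C=19
  Job 4: p=15, C=34
Total completion time = 3 + 6 + 19 + 34 = 62

62


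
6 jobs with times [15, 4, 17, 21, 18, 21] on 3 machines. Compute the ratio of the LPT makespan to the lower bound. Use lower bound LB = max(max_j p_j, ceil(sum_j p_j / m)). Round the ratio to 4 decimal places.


LPT order: [21, 21, 18, 17, 15, 4]
Machine loads after assignment: [36, 25, 35]
LPT makespan = 36
Lower bound = max(max_job, ceil(total/3)) = max(21, 32) = 32
Ratio = 36 / 32 = 1.125

1.125


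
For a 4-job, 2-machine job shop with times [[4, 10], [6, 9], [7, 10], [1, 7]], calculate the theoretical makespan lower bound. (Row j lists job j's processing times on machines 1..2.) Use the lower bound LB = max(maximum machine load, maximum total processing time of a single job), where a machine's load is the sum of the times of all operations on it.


Machine loads:
  Machine 1: 4 + 6 + 7 + 1 = 18
  Machine 2: 10 + 9 + 10 + 7 = 36
Max machine load = 36
Job totals:
  Job 1: 14
  Job 2: 15
  Job 3: 17
  Job 4: 8
Max job total = 17
Lower bound = max(36, 17) = 36

36


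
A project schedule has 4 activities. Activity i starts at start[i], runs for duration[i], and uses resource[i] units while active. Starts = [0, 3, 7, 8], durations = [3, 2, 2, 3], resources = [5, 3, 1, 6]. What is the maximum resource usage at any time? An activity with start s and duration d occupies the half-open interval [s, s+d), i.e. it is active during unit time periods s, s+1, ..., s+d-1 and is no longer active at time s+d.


Each activity i is active on [start_i, start_i + duration_i).
Compute total resource usage per time slot:
  t=0: active resources = [5], total = 5
  t=1: active resources = [5], total = 5
  t=2: active resources = [5], total = 5
  t=3: active resources = [3], total = 3
  t=4: active resources = [3], total = 3
  t=5: active resources = [], total = 0
  t=6: active resources = [], total = 0
  t=7: active resources = [1], total = 1
  t=8: active resources = [1, 6], total = 7
  t=9: active resources = [6], total = 6
  t=10: active resources = [6], total = 6
Peak resource demand = 7

7


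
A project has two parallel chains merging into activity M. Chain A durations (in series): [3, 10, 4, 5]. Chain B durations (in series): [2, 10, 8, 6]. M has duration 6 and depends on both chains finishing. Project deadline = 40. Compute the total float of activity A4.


Forward pass: ES(A4) = sum of predecessors on chain A = 17
EF = ES + duration = 17 + 5 = 22
Backward pass: LF(M) = deadline = 40; LS(M) = 40 - 6 = 34
LF(A4) = LS(M) - sum(successors on chain A) = 34 - 0 = 34
LS = LF - duration = 34 - 5 = 29
Total float = LS - ES = 29 - 17 = 12

12


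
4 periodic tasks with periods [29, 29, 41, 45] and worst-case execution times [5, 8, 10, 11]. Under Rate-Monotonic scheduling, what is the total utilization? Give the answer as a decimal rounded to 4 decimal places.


Compute individual utilizations (exact fractions):
  Task 1: C/T = 5/29 (approx. 0.1724)
  Task 2: C/T = 8/29 (approx. 0.2759)
  Task 3: C/T = 10/41 (approx. 0.2439)
  Task 4: C/T = 11/45 (approx. 0.2444)
Total utilization U = 5/29 + 8/29 + 10/41 + 11/45 = 50114/53505
Rounded to 4 decimal places: U = 0.9366
RM (Liu & Layland) bound for 4 tasks = 0.756828; compare with U = 50114/53505 (approx. 0.936623)
bound < U <= 1, so the RM sufficient condition is not met (inconclusive; an exact test such as response-time analysis is needed).

0.9366


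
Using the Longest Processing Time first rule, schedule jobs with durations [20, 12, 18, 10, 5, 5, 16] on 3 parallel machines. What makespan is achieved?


Sort jobs in decreasing order (LPT): [20, 18, 16, 12, 10, 5, 5]
Assign each job to the least loaded machine:
  Machine 1: jobs [20, 5, 5], load = 30
  Machine 2: jobs [18, 10], load = 28
  Machine 3: jobs [16, 12], load = 28
Makespan = max load = 30

30


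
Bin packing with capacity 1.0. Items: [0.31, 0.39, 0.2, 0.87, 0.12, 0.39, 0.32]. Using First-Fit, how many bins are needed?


Place items sequentially using First-Fit:
  Item 0.31 -> new Bin 1
  Item 0.39 -> Bin 1 (now 0.7)
  Item 0.2 -> Bin 1 (now 0.9)
  Item 0.87 -> new Bin 2
  Item 0.12 -> Bin 2 (now 0.99)
  Item 0.39 -> new Bin 3
  Item 0.32 -> Bin 3 (now 0.71)
Total bins used = 3

3


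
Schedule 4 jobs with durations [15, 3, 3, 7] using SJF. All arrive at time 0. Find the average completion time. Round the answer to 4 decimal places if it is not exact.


SJF order (ascending): [3, 3, 7, 15]
Completion times:
  Job 1: burst=3, C=3
  Job 2: burst=3, C=6
  Job 3: burst=7, C=13
  Job 4: burst=15, C=28
Average completion = 50/4 = 12.5

12.5


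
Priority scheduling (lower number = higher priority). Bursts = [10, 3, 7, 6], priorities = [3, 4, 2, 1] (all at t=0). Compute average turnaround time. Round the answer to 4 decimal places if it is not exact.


Sort by priority (ascending = highest first):
Order: [(1, 6), (2, 7), (3, 10), (4, 3)]
Completion times:
  Priority 1, burst=6, C=6
  Priority 2, burst=7, C=13
  Priority 3, burst=10, C=23
  Priority 4, burst=3, C=26
Average turnaround = 68/4 = 17.0

17.0


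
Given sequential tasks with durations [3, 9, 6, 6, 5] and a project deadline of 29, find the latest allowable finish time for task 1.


LF(activity 1) = deadline - sum of successor durations
Successors: activities 2 through 5 with durations [9, 6, 6, 5]
Sum of successor durations = 26
LF = 29 - 26 = 3

3


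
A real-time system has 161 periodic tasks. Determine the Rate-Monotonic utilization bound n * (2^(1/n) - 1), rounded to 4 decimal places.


Compute 2^(1/161) = 1.0043145429
Subtract 1: 1.0043145429 - 1 = 0.0043145429
Multiply by n: 161 * 0.0043145429 = 0.6946414069
Round to 4 dp: 0.6946

0.6946


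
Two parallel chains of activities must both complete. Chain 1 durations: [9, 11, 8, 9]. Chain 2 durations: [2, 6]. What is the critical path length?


Path A total = 9 + 11 + 8 + 9 = 37
Path B total = 2 + 6 = 8
Critical path = longest path = max(37, 8) = 37

37


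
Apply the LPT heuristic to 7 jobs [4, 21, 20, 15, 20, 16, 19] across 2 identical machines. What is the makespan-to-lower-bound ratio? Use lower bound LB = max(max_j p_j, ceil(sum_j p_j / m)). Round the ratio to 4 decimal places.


LPT order: [21, 20, 20, 19, 16, 15, 4]
Machine loads after assignment: [56, 59]
LPT makespan = 59
Lower bound = max(max_job, ceil(total/2)) = max(21, 58) = 58
Ratio = 59 / 58 = 1.0172

1.0172


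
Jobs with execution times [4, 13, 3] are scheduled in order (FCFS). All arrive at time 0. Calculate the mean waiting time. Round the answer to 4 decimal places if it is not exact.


FCFS order (as given): [4, 13, 3]
Waiting times:
  Job 1: wait = 0
  Job 2: wait = 4
  Job 3: wait = 17
Sum of waiting times = 21
Average waiting time = 21/3 = 7.0

7.0


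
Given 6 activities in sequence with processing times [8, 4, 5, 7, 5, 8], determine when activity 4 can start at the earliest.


Activity 4 starts after activities 1 through 3 complete.
Predecessor durations: [8, 4, 5]
ES = 8 + 4 + 5 = 17

17


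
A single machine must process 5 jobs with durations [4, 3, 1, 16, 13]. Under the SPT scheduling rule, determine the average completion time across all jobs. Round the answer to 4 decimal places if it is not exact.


Sort jobs by processing time (SPT order): [1, 3, 4, 13, 16]
Compute completion times sequentially:
  Job 1: processing = 1, completes at 1
  Job 2: processing = 3, completes at 4
  Job 3: processing = 4, completes at 8
  Job 4: processing = 13, completes at 21
  Job 5: processing = 16, completes at 37
Sum of completion times = 71
Average completion time = 71/5 = 14.2

14.2


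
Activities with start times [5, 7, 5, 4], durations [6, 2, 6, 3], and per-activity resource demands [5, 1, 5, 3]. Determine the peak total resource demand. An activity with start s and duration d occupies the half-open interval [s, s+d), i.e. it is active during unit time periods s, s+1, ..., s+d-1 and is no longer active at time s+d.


Each activity i is active on [start_i, start_i + duration_i).
Compute total resource usage per time slot:
  t=0: active resources = [], total = 0
  t=1: active resources = [], total = 0
  t=2: active resources = [], total = 0
  t=3: active resources = [], total = 0
  t=4: active resources = [3], total = 3
  t=5: active resources = [5, 5, 3], total = 13
  t=6: active resources = [5, 5, 3], total = 13
  t=7: active resources = [5, 1, 5], total = 11
  t=8: active resources = [5, 1, 5], total = 11
  t=9: active resources = [5, 5], total = 10
  t=10: active resources = [5, 5], total = 10
Peak resource demand = 13

13


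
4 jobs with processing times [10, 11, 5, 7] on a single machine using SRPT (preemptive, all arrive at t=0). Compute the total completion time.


Since all jobs arrive at t=0, SRPT equals SPT ordering.
SPT order: [5, 7, 10, 11]
Completion times:
  Job 1: p=5, C=5
  Job 2: p=7, C=12
  Job 3: p=10, C=22
  Job 4: p=11, C=33
Total completion time = 5 + 12 + 22 + 33 = 72

72


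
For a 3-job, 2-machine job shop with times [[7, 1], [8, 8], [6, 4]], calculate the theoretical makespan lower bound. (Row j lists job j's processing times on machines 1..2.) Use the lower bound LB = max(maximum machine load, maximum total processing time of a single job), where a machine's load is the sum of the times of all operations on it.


Machine loads:
  Machine 1: 7 + 8 + 6 = 21
  Machine 2: 1 + 8 + 4 = 13
Max machine load = 21
Job totals:
  Job 1: 8
  Job 2: 16
  Job 3: 10
Max job total = 16
Lower bound = max(21, 16) = 21

21


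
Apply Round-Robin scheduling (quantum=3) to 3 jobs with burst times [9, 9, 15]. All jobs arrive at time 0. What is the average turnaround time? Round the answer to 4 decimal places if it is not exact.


Time quantum = 3
Execution trace:
  J1 runs 3 units, time = 3
  J2 runs 3 units, time = 6
  J3 runs 3 units, time = 9
  J1 runs 3 units, time = 12
  J2 runs 3 units, time = 15
  J3 runs 3 units, time = 18
  J1 runs 3 units, time = 21
  J2 runs 3 units, time = 24
  J3 runs 3 units, time = 27
  J3 runs 3 units, time = 30
  J3 runs 3 units, time = 33
Finish times: [21, 24, 33]
Average turnaround = 78/3 = 26.0

26.0


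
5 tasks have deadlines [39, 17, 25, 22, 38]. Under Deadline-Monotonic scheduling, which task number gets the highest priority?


Sort tasks by relative deadline (ascending):
  Task 2: deadline = 17
  Task 4: deadline = 22
  Task 3: deadline = 25
  Task 5: deadline = 38
  Task 1: deadline = 39
Priority order (highest first): [2, 4, 3, 5, 1]
Highest priority task = 2

2


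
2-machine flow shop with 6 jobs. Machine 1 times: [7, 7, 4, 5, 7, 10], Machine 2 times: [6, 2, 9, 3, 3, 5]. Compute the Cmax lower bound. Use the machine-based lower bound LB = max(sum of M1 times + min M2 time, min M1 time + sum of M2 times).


LB1 = sum(M1 times) + min(M2 times) = 40 + 2 = 42
LB2 = min(M1 times) + sum(M2 times) = 4 + 28 = 32
Lower bound = max(LB1, LB2) = max(42, 32) = 42

42


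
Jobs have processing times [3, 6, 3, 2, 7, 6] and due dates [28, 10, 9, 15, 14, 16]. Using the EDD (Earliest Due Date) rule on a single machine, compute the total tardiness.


Sort by due date (EDD order): [(3, 9), (6, 10), (7, 14), (2, 15), (6, 16), (3, 28)]
Compute completion times and tardiness:
  Job 1: p=3, d=9, C=3, tardiness=max(0,3-9)=0
  Job 2: p=6, d=10, C=9, tardiness=max(0,9-10)=0
  Job 3: p=7, d=14, C=16, tardiness=max(0,16-14)=2
  Job 4: p=2, d=15, C=18, tardiness=max(0,18-15)=3
  Job 5: p=6, d=16, C=24, tardiness=max(0,24-16)=8
  Job 6: p=3, d=28, C=27, tardiness=max(0,27-28)=0
Total tardiness = 13

13


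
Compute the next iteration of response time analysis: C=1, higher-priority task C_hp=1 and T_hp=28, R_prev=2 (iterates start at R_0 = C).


R_next = C + ceil(R_prev / T_hp) * C_hp
ceil(2 / 28) = ceil(0.0714) = 1
Interference = 1 * 1 = 1
R_next = 1 + 1 = 2
R_next = R_prev, so the iteration has converged (response time = 2).

2


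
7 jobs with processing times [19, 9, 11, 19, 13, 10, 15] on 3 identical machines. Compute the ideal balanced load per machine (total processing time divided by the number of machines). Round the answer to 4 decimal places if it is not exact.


Total processing time = 19 + 9 + 11 + 19 + 13 + 10 + 15 = 96
Number of machines = 3
Ideal balanced load = 96 / 3 = 32.0

32.0


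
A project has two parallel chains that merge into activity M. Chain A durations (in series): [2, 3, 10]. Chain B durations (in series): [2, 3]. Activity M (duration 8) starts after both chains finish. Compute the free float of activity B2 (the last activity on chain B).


ES(B2) = sum of predecessors on chain B = 2
EF(B2) = ES + duration = 2 + 3 = 5
Successor of B2 is M. ES(M) = max(sum(A), sum(B)) = max(15, 5) = 15
Free float = ES(successor) - EF(current) = 15 - 5 = 10

10


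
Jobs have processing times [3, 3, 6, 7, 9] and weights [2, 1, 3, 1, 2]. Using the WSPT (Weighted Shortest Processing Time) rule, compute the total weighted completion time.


Compute p/w ratios and sort ascending (WSPT): [(3, 2), (6, 3), (3, 1), (9, 2), (7, 1)]
Compute weighted completion times:
  Job (p=3,w=2): C=3, w*C=2*3=6
  Job (p=6,w=3): C=9, w*C=3*9=27
  Job (p=3,w=1): C=12, w*C=1*12=12
  Job (p=9,w=2): C=21, w*C=2*21=42
  Job (p=7,w=1): C=28, w*C=1*28=28
Total weighted completion time = 115

115


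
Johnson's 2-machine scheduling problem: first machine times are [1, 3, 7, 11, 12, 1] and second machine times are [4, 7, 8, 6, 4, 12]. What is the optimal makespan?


Apply Johnson's rule:
  Group 1 (a <= b): [(1, 1, 4), (6, 1, 12), (2, 3, 7), (3, 7, 8)]
  Group 2 (a > b): [(4, 11, 6), (5, 12, 4)]
Optimal job order: [1, 6, 2, 3, 4, 5]
Schedule:
  Job 1: M1 done at 1, M2 done at 5
  Job 6: M1 done at 2, M2 done at 17
  Job 2: M1 done at 5, M2 done at 24
  Job 3: M1 done at 12, M2 done at 32
  Job 4: M1 done at 23, M2 done at 38
  Job 5: M1 done at 35, M2 done at 42
Makespan = 42

42


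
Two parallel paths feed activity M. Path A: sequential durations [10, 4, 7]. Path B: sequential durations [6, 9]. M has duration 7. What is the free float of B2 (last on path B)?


ES(B2) = sum of predecessors on chain B = 6
EF(B2) = ES + duration = 6 + 9 = 15
Successor of B2 is M. ES(M) = max(sum(A), sum(B)) = max(21, 15) = 21
Free float = ES(successor) - EF(current) = 21 - 15 = 6

6


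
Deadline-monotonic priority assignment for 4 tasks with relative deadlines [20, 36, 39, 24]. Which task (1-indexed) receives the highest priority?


Sort tasks by relative deadline (ascending):
  Task 1: deadline = 20
  Task 4: deadline = 24
  Task 2: deadline = 36
  Task 3: deadline = 39
Priority order (highest first): [1, 4, 2, 3]
Highest priority task = 1

1


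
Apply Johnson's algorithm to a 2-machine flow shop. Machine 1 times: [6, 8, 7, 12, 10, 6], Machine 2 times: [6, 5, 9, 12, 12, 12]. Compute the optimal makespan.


Apply Johnson's rule:
  Group 1 (a <= b): [(1, 6, 6), (6, 6, 12), (3, 7, 9), (5, 10, 12), (4, 12, 12)]
  Group 2 (a > b): [(2, 8, 5)]
Optimal job order: [1, 6, 3, 5, 4, 2]
Schedule:
  Job 1: M1 done at 6, M2 done at 12
  Job 6: M1 done at 12, M2 done at 24
  Job 3: M1 done at 19, M2 done at 33
  Job 5: M1 done at 29, M2 done at 45
  Job 4: M1 done at 41, M2 done at 57
  Job 2: M1 done at 49, M2 done at 62
Makespan = 62

62


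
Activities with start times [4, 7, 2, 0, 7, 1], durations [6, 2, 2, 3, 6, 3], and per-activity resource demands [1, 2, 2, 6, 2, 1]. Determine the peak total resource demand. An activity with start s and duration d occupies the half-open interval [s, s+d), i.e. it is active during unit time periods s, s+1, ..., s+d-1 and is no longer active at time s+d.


Each activity i is active on [start_i, start_i + duration_i).
Compute total resource usage per time slot:
  t=0: active resources = [6], total = 6
  t=1: active resources = [6, 1], total = 7
  t=2: active resources = [2, 6, 1], total = 9
  t=3: active resources = [2, 1], total = 3
  t=4: active resources = [1], total = 1
  t=5: active resources = [1], total = 1
  t=6: active resources = [1], total = 1
  t=7: active resources = [1, 2, 2], total = 5
  t=8: active resources = [1, 2, 2], total = 5
  t=9: active resources = [1, 2], total = 3
  t=10: active resources = [2], total = 2
  t=11: active resources = [2], total = 2
  t=12: active resources = [2], total = 2
Peak resource demand = 9

9


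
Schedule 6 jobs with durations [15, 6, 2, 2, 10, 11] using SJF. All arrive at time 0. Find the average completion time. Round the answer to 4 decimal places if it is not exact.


SJF order (ascending): [2, 2, 6, 10, 11, 15]
Completion times:
  Job 1: burst=2, C=2
  Job 2: burst=2, C=4
  Job 3: burst=6, C=10
  Job 4: burst=10, C=20
  Job 5: burst=11, C=31
  Job 6: burst=15, C=46
Average completion = 113/6 = 18.8333

18.8333


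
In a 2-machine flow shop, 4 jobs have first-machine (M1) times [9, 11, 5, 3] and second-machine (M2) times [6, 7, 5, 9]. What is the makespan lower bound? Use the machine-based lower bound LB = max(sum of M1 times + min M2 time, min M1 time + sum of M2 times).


LB1 = sum(M1 times) + min(M2 times) = 28 + 5 = 33
LB2 = min(M1 times) + sum(M2 times) = 3 + 27 = 30
Lower bound = max(LB1, LB2) = max(33, 30) = 33

33


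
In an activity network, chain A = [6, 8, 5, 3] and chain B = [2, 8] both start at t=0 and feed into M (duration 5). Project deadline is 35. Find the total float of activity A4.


Forward pass: ES(A4) = sum of predecessors on chain A = 19
EF = ES + duration = 19 + 3 = 22
Backward pass: LF(M) = deadline = 35; LS(M) = 35 - 5 = 30
LF(A4) = LS(M) - sum(successors on chain A) = 30 - 0 = 30
LS = LF - duration = 30 - 3 = 27
Total float = LS - ES = 27 - 19 = 8

8


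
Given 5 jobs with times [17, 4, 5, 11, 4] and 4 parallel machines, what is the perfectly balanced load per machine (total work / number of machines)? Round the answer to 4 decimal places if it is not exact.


Total processing time = 17 + 4 + 5 + 11 + 4 = 41
Number of machines = 4
Ideal balanced load = 41 / 4 = 10.25

10.25


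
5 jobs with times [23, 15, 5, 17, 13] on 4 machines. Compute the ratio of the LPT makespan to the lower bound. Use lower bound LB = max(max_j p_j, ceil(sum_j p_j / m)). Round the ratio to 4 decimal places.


LPT order: [23, 17, 15, 13, 5]
Machine loads after assignment: [23, 17, 15, 18]
LPT makespan = 23
Lower bound = max(max_job, ceil(total/4)) = max(23, 19) = 23
Ratio = 23 / 23 = 1.0

1.0


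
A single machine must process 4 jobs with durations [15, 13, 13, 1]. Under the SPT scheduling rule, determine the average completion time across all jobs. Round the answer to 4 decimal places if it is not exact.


Sort jobs by processing time (SPT order): [1, 13, 13, 15]
Compute completion times sequentially:
  Job 1: processing = 1, completes at 1
  Job 2: processing = 13, completes at 14
  Job 3: processing = 13, completes at 27
  Job 4: processing = 15, completes at 42
Sum of completion times = 84
Average completion time = 84/4 = 21.0

21.0


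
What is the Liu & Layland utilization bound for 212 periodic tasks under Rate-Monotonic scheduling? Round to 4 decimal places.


Compute 2^(1/212) = 1.0032749130
Subtract 1: 1.0032749130 - 1 = 0.0032749130
Multiply by n: 212 * 0.0032749130 = 0.6942815560
Round to 4 dp: 0.6943

0.6943


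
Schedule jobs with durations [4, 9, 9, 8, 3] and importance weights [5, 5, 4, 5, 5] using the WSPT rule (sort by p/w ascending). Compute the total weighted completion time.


Compute p/w ratios and sort ascending (WSPT): [(3, 5), (4, 5), (8, 5), (9, 5), (9, 4)]
Compute weighted completion times:
  Job (p=3,w=5): C=3, w*C=5*3=15
  Job (p=4,w=5): C=7, w*C=5*7=35
  Job (p=8,w=5): C=15, w*C=5*15=75
  Job (p=9,w=5): C=24, w*C=5*24=120
  Job (p=9,w=4): C=33, w*C=4*33=132
Total weighted completion time = 377

377


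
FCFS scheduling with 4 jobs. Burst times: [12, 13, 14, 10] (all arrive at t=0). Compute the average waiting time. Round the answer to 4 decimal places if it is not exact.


FCFS order (as given): [12, 13, 14, 10]
Waiting times:
  Job 1: wait = 0
  Job 2: wait = 12
  Job 3: wait = 25
  Job 4: wait = 39
Sum of waiting times = 76
Average waiting time = 76/4 = 19.0

19.0


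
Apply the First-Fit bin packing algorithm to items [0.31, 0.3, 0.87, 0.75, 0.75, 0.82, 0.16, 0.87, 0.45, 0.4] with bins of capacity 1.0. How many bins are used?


Place items sequentially using First-Fit:
  Item 0.31 -> new Bin 1
  Item 0.3 -> Bin 1 (now 0.61)
  Item 0.87 -> new Bin 2
  Item 0.75 -> new Bin 3
  Item 0.75 -> new Bin 4
  Item 0.82 -> new Bin 5
  Item 0.16 -> Bin 1 (now 0.77)
  Item 0.87 -> new Bin 6
  Item 0.45 -> new Bin 7
  Item 0.4 -> Bin 7 (now 0.85)
Total bins used = 7

7


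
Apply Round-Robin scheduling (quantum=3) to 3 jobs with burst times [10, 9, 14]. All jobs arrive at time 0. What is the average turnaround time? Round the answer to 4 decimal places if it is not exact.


Time quantum = 3
Execution trace:
  J1 runs 3 units, time = 3
  J2 runs 3 units, time = 6
  J3 runs 3 units, time = 9
  J1 runs 3 units, time = 12
  J2 runs 3 units, time = 15
  J3 runs 3 units, time = 18
  J1 runs 3 units, time = 21
  J2 runs 3 units, time = 24
  J3 runs 3 units, time = 27
  J1 runs 1 units, time = 28
  J3 runs 3 units, time = 31
  J3 runs 2 units, time = 33
Finish times: [28, 24, 33]
Average turnaround = 85/3 = 28.3333

28.3333


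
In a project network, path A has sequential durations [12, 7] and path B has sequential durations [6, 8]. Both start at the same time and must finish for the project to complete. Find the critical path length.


Path A total = 12 + 7 = 19
Path B total = 6 + 8 = 14
Critical path = longest path = max(19, 14) = 19

19


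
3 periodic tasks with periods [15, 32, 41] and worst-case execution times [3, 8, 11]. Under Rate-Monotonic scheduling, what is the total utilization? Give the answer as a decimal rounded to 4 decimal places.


Compute individual utilizations (exact fractions):
  Task 1: C/T = 3/15 = 1/5 (approx. 0.2)
  Task 2: C/T = 8/32 = 1/4 (approx. 0.25)
  Task 3: C/T = 11/41 (approx. 0.2683)
Total utilization U = 1/5 + 1/4 + 11/41 = 589/820
Rounded to 4 decimal places: U = 0.7183
RM (Liu & Layland) bound for 3 tasks = 0.779763; compare with U = 589/820 (approx. 0.718293)
U <= bound, so schedulable by RM sufficient condition.

0.7183


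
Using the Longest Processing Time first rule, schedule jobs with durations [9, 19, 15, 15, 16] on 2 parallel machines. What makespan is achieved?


Sort jobs in decreasing order (LPT): [19, 16, 15, 15, 9]
Assign each job to the least loaded machine:
  Machine 1: jobs [19, 15], load = 34
  Machine 2: jobs [16, 15, 9], load = 40
Makespan = max load = 40

40


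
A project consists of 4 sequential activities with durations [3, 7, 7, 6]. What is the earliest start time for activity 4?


Activity 4 starts after activities 1 through 3 complete.
Predecessor durations: [3, 7, 7]
ES = 3 + 7 + 7 = 17

17


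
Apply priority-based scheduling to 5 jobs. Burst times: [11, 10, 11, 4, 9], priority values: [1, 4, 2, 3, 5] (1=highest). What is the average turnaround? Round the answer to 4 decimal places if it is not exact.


Sort by priority (ascending = highest first):
Order: [(1, 11), (2, 11), (3, 4), (4, 10), (5, 9)]
Completion times:
  Priority 1, burst=11, C=11
  Priority 2, burst=11, C=22
  Priority 3, burst=4, C=26
  Priority 4, burst=10, C=36
  Priority 5, burst=9, C=45
Average turnaround = 140/5 = 28.0

28.0


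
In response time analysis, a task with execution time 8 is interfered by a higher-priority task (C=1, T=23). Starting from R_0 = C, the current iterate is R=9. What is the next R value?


R_next = C + ceil(R_prev / T_hp) * C_hp
ceil(9 / 23) = ceil(0.3913) = 1
Interference = 1 * 1 = 1
R_next = 8 + 1 = 9
R_next = R_prev, so the iteration has converged (response time = 9).

9


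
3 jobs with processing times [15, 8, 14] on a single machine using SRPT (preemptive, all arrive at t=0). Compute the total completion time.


Since all jobs arrive at t=0, SRPT equals SPT ordering.
SPT order: [8, 14, 15]
Completion times:
  Job 1: p=8, C=8
  Job 2: p=14, C=22
  Job 3: p=15, C=37
Total completion time = 8 + 22 + 37 = 67

67


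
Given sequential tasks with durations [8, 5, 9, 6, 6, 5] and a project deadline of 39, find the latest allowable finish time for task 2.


LF(activity 2) = deadline - sum of successor durations
Successors: activities 3 through 6 with durations [9, 6, 6, 5]
Sum of successor durations = 26
LF = 39 - 26 = 13

13


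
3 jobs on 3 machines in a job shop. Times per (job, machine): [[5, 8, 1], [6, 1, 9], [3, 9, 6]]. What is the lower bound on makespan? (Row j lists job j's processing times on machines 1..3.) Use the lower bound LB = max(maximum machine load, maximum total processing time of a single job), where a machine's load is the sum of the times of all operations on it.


Machine loads:
  Machine 1: 5 + 6 + 3 = 14
  Machine 2: 8 + 1 + 9 = 18
  Machine 3: 1 + 9 + 6 = 16
Max machine load = 18
Job totals:
  Job 1: 14
  Job 2: 16
  Job 3: 18
Max job total = 18
Lower bound = max(18, 18) = 18

18


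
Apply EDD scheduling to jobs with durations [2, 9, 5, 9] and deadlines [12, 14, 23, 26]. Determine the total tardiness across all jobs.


Sort by due date (EDD order): [(2, 12), (9, 14), (5, 23), (9, 26)]
Compute completion times and tardiness:
  Job 1: p=2, d=12, C=2, tardiness=max(0,2-12)=0
  Job 2: p=9, d=14, C=11, tardiness=max(0,11-14)=0
  Job 3: p=5, d=23, C=16, tardiness=max(0,16-23)=0
  Job 4: p=9, d=26, C=25, tardiness=max(0,25-26)=0
Total tardiness = 0

0


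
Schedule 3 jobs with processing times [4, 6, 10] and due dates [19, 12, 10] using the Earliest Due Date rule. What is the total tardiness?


Sort by due date (EDD order): [(10, 10), (6, 12), (4, 19)]
Compute completion times and tardiness:
  Job 1: p=10, d=10, C=10, tardiness=max(0,10-10)=0
  Job 2: p=6, d=12, C=16, tardiness=max(0,16-12)=4
  Job 3: p=4, d=19, C=20, tardiness=max(0,20-19)=1
Total tardiness = 5

5


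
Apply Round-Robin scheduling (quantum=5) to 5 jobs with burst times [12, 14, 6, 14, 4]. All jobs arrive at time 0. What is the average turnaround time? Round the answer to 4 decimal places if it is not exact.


Time quantum = 5
Execution trace:
  J1 runs 5 units, time = 5
  J2 runs 5 units, time = 10
  J3 runs 5 units, time = 15
  J4 runs 5 units, time = 20
  J5 runs 4 units, time = 24
  J1 runs 5 units, time = 29
  J2 runs 5 units, time = 34
  J3 runs 1 units, time = 35
  J4 runs 5 units, time = 40
  J1 runs 2 units, time = 42
  J2 runs 4 units, time = 46
  J4 runs 4 units, time = 50
Finish times: [42, 46, 35, 50, 24]
Average turnaround = 197/5 = 39.4

39.4


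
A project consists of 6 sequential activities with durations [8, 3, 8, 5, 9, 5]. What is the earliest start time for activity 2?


Activity 2 starts after activities 1 through 1 complete.
Predecessor durations: [8]
ES = 8 = 8

8


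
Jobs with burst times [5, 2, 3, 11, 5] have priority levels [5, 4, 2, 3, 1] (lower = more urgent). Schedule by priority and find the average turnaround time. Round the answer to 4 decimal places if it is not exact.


Sort by priority (ascending = highest first):
Order: [(1, 5), (2, 3), (3, 11), (4, 2), (5, 5)]
Completion times:
  Priority 1, burst=5, C=5
  Priority 2, burst=3, C=8
  Priority 3, burst=11, C=19
  Priority 4, burst=2, C=21
  Priority 5, burst=5, C=26
Average turnaround = 79/5 = 15.8

15.8


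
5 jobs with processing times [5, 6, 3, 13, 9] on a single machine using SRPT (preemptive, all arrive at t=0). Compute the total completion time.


Since all jobs arrive at t=0, SRPT equals SPT ordering.
SPT order: [3, 5, 6, 9, 13]
Completion times:
  Job 1: p=3, C=3
  Job 2: p=5, C=8
  Job 3: p=6, C=14
  Job 4: p=9, C=23
  Job 5: p=13, C=36
Total completion time = 3 + 8 + 14 + 23 + 36 = 84

84


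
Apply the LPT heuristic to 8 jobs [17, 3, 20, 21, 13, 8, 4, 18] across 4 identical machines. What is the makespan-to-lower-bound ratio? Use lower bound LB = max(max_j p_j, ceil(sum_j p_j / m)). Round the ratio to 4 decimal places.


LPT order: [21, 20, 18, 17, 13, 8, 4, 3]
Machine loads after assignment: [24, 24, 26, 30]
LPT makespan = 30
Lower bound = max(max_job, ceil(total/4)) = max(21, 26) = 26
Ratio = 30 / 26 = 1.1538

1.1538


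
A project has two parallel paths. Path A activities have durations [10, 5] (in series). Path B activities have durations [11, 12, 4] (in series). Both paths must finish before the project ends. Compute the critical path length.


Path A total = 10 + 5 = 15
Path B total = 11 + 12 + 4 = 27
Critical path = longest path = max(15, 27) = 27

27


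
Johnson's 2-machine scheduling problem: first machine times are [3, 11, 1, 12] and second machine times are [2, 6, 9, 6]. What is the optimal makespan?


Apply Johnson's rule:
  Group 1 (a <= b): [(3, 1, 9)]
  Group 2 (a > b): [(2, 11, 6), (4, 12, 6), (1, 3, 2)]
Optimal job order: [3, 2, 4, 1]
Schedule:
  Job 3: M1 done at 1, M2 done at 10
  Job 2: M1 done at 12, M2 done at 18
  Job 4: M1 done at 24, M2 done at 30
  Job 1: M1 done at 27, M2 done at 32
Makespan = 32

32


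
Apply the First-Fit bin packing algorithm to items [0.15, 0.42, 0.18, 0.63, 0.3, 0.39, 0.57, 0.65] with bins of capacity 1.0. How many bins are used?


Place items sequentially using First-Fit:
  Item 0.15 -> new Bin 1
  Item 0.42 -> Bin 1 (now 0.57)
  Item 0.18 -> Bin 1 (now 0.75)
  Item 0.63 -> new Bin 2
  Item 0.3 -> Bin 2 (now 0.93)
  Item 0.39 -> new Bin 3
  Item 0.57 -> Bin 3 (now 0.96)
  Item 0.65 -> new Bin 4
Total bins used = 4

4


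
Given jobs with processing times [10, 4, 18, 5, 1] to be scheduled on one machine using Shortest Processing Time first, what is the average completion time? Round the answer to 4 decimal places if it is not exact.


Sort jobs by processing time (SPT order): [1, 4, 5, 10, 18]
Compute completion times sequentially:
  Job 1: processing = 1, completes at 1
  Job 2: processing = 4, completes at 5
  Job 3: processing = 5, completes at 10
  Job 4: processing = 10, completes at 20
  Job 5: processing = 18, completes at 38
Sum of completion times = 74
Average completion time = 74/5 = 14.8

14.8


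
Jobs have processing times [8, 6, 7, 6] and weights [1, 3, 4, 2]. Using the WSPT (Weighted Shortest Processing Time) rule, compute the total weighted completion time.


Compute p/w ratios and sort ascending (WSPT): [(7, 4), (6, 3), (6, 2), (8, 1)]
Compute weighted completion times:
  Job (p=7,w=4): C=7, w*C=4*7=28
  Job (p=6,w=3): C=13, w*C=3*13=39
  Job (p=6,w=2): C=19, w*C=2*19=38
  Job (p=8,w=1): C=27, w*C=1*27=27
Total weighted completion time = 132

132


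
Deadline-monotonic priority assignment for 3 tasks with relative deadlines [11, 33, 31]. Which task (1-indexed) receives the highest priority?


Sort tasks by relative deadline (ascending):
  Task 1: deadline = 11
  Task 3: deadline = 31
  Task 2: deadline = 33
Priority order (highest first): [1, 3, 2]
Highest priority task = 1

1


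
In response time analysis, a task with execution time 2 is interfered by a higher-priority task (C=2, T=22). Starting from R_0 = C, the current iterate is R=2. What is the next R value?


R_next = C + ceil(R_prev / T_hp) * C_hp
ceil(2 / 22) = ceil(0.0909) = 1
Interference = 1 * 2 = 2
R_next = 2 + 2 = 4

4


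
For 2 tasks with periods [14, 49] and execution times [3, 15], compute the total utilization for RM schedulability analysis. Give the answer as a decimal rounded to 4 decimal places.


Compute individual utilizations (exact fractions):
  Task 1: C/T = 3/14 (approx. 0.2143)
  Task 2: C/T = 15/49 (approx. 0.3061)
Total utilization U = 3/14 + 15/49 = 51/98
Rounded to 4 decimal places: U = 0.5204
RM (Liu & Layland) bound for 2 tasks = 0.828427; compare with U = 51/98 (approx. 0.520408)
U <= bound, so schedulable by RM sufficient condition.

0.5204


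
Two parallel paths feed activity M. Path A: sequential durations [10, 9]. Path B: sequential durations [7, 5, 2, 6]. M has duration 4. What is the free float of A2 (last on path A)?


ES(A2) = sum of predecessors on chain A = 10
EF(A2) = ES + duration = 10 + 9 = 19
Successor of A2 is M. ES(M) = max(sum(A), sum(B)) = max(19, 20) = 20
Free float = ES(successor) - EF(current) = 20 - 19 = 1

1
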